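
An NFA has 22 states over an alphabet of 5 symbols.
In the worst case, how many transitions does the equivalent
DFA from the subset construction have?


Subset construction: one DFA state per subset of NFA states = 2^22 = 4194304 states.
Each DFA state has 5 outgoing transitions: 4194304 * 5 = 20971520

20971520


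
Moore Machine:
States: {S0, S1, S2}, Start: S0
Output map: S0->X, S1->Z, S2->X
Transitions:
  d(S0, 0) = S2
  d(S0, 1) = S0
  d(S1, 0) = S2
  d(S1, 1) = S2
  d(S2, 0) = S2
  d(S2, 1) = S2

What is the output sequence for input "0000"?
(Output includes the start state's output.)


Start: S0 (output X)
  --0--> S2 (output X)
  --0--> S2 (output X)
  --0--> S2 (output X)
  --0--> S2 (output X)

"XXXXX"


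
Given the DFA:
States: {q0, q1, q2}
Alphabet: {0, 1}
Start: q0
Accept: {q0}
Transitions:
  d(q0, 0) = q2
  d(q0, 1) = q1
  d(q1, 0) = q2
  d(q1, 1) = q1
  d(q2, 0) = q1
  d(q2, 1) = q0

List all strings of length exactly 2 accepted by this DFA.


All strings of length 2: 4 total
Accepted: 1

"01"


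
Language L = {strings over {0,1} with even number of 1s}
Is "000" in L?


count('1') = 0; 0 mod 2 = 0

Yes, "000" is in L


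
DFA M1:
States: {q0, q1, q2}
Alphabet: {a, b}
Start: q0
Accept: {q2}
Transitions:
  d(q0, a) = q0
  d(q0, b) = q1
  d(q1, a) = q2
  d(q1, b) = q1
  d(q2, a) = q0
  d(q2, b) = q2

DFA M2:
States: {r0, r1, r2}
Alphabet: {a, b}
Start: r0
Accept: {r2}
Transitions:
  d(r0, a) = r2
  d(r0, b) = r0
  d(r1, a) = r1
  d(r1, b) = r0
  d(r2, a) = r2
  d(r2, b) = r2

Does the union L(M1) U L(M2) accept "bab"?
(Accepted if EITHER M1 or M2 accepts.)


M1: final=q2 accepted=True
M2: final=r2 accepted=True

Yes, union accepts


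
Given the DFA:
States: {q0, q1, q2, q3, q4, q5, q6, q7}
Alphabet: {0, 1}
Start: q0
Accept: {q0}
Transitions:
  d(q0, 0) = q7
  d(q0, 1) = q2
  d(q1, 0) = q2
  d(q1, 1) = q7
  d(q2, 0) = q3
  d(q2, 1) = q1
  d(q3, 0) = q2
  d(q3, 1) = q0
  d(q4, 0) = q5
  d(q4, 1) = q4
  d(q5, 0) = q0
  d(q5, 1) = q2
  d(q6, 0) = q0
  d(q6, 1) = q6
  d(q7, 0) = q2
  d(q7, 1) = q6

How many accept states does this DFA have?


Accept states listed: {q0}
Counting: q0(1)

1


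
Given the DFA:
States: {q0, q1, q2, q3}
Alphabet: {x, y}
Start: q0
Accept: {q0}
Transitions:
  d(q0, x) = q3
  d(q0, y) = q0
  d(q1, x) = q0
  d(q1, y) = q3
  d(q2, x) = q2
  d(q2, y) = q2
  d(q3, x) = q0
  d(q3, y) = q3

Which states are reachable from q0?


BFS from q0:
  layer 0: {q0}
  layer 1: {q3}

{q0, q3}


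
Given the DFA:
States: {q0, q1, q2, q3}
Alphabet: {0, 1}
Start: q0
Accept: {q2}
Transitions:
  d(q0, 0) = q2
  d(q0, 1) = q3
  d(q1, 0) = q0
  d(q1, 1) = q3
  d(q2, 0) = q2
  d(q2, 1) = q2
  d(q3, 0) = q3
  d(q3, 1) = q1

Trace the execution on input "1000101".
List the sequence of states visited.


Input: 1000101
d(q0, 1) = q3
d(q3, 0) = q3
d(q3, 0) = q3
d(q3, 0) = q3
d(q3, 1) = q1
d(q1, 0) = q0
d(q0, 1) = q3


q0 -> q3 -> q3 -> q3 -> q3 -> q1 -> q0 -> q3


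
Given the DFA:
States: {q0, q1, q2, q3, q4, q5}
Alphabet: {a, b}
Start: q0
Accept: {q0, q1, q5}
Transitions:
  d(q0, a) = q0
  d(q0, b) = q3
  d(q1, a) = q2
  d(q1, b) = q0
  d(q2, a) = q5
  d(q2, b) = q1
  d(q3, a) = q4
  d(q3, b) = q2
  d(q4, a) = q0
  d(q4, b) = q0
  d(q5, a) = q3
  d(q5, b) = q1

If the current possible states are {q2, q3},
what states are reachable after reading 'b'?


Apply transition on 'b' from each current state:
  d(q2, b) = q1
  d(q3, b) = q2

{q1, q2}


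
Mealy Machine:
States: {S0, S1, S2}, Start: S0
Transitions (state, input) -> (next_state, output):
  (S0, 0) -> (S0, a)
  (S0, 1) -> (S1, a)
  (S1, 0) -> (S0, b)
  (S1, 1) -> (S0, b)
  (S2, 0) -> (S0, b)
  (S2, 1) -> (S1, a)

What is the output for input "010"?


Step-by-step:
  (S0, 0) -> (S0, a)
  (S0, 1) -> (S1, a)
  (S1, 0) -> (S0, b)

"aab"


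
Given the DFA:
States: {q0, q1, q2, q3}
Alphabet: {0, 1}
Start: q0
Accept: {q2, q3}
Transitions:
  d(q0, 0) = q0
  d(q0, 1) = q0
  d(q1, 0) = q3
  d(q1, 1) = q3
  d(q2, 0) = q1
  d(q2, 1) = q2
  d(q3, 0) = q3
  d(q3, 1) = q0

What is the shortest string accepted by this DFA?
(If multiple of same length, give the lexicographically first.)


BFS by string length (lex-first path to each state shown):
  len 0: q0<-""
  len 1: q0<-"0"
  len 2: q0<-"00"
  len 3: q0<-"000"
  len 4: q0<-"0000"
  len 5: q0<-"00000"
  len 6: q0<-"000000"
  len 7: q0<-"0000000"
  len 8: q0<-"00000000"

No string accepted (empty language)


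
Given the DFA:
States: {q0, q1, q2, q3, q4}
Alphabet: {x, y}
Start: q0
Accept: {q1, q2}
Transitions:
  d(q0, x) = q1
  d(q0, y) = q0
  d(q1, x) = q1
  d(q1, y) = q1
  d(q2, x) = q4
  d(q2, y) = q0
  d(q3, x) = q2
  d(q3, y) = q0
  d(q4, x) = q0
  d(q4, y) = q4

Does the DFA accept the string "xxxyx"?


Trace: q0 -> q1 -> q1 -> q1 -> q1 -> q1
Final state: q1
Accept states: {q1, q2}

Yes, accepted (final state q1 is an accept state)


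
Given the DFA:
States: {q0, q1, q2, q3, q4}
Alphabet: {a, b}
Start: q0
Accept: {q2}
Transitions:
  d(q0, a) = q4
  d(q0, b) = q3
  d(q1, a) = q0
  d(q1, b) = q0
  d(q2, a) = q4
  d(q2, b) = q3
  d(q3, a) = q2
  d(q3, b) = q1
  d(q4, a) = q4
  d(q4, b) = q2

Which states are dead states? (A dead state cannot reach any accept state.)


Forward reachability from each state:
  q0 -> reaches accept state q2 (live)
  q1 -> reaches accept state q2 (live)
  q2 -> reaches accept state q2 (live)
  q3 -> reaches accept state q2 (live)
  q4 -> reaches accept state q2 (live)

None (all states can reach an accept state)


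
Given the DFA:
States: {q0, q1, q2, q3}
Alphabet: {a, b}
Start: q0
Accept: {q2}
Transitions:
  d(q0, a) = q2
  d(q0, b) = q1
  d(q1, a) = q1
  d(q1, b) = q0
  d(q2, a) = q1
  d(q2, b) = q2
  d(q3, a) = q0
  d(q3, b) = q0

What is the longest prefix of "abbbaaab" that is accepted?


Run the DFA, marking each prefix where the state is accepting:
  "" -> q0 [reject]
  "a" -> q2 [accept]
  "ab" -> q2 [accept]
  "abb" -> q2 [accept]
  "abbb" -> q2 [accept]
  "abbba" -> q1 [reject]
  "abbbaa" -> q1 [reject]
  "abbbaaa" -> q1 [reject]
  "abbbaaab" -> q0 [reject]

"abbb"


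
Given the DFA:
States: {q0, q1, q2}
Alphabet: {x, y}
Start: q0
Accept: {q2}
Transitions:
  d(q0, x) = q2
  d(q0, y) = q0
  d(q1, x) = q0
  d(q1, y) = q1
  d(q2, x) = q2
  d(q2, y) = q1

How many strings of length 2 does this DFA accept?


Enumerating all length-2 strings:
  "xx" -> q2 [accept]
  "xy" -> q1 [reject]
  "yx" -> q2 [accept]
  "yy" -> q0 [reject]

2 out of 4


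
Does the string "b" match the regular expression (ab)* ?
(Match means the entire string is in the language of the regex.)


|string| = 1; first = 'b'; last = 'b'

No, "b" does not match (ab)*


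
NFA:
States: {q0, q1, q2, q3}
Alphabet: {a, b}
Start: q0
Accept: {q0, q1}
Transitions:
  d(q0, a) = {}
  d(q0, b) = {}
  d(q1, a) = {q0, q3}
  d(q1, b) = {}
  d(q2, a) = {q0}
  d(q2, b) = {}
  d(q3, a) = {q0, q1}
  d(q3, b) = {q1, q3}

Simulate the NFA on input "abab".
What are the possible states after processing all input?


Start: {q0}
  --a--> {}
  --b--> {}
  --a--> {}
  --b--> {}

{} (empty set, no valid transitions)


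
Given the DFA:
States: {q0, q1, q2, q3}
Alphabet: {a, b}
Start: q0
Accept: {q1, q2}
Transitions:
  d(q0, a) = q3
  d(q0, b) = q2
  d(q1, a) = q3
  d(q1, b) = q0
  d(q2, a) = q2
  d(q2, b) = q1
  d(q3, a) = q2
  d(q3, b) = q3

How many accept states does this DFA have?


Accept states listed: {q1, q2}
Counting: q1(1) q2(2)

2


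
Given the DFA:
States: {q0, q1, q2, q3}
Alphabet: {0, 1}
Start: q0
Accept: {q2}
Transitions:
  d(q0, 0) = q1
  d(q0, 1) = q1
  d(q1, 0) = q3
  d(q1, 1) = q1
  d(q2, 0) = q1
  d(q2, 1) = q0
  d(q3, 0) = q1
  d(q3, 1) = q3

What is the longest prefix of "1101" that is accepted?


Run the DFA, marking each prefix where the state is accepting:
  "" -> q0 [reject]
  "1" -> q1 [reject]
  "11" -> q1 [reject]
  "110" -> q3 [reject]
  "1101" -> q3 [reject]

No prefix is accepted


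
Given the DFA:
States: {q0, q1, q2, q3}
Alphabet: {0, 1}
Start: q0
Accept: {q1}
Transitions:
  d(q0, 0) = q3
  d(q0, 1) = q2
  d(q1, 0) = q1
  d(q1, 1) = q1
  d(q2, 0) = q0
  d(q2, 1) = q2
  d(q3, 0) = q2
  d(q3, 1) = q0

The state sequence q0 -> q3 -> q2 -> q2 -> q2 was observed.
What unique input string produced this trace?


Trace back each transition to find the symbol:
  q0 --[0]--> q3
  q3 --[0]--> q2
  q2 --[1]--> q2
  q2 --[1]--> q2

"0011"


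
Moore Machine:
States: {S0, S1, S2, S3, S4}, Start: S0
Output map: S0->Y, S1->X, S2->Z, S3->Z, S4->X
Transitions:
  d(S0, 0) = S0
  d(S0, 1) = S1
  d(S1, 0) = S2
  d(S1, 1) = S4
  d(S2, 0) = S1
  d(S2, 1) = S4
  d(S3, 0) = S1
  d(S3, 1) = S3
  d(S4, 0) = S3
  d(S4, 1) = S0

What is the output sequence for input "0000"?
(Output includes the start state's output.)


Start: S0 (output Y)
  --0--> S0 (output Y)
  --0--> S0 (output Y)
  --0--> S0 (output Y)
  --0--> S0 (output Y)

"YYYYY"


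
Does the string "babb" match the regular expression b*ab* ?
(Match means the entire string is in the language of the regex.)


|string| = 4; first = 'b'; last = 'b'

Yes, "babb" matches b*ab*


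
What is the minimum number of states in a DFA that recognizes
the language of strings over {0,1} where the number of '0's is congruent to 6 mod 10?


States track (count of '0') mod 10.
Need 10 states: one per remainder 0..9; accept = remainder 6.

10


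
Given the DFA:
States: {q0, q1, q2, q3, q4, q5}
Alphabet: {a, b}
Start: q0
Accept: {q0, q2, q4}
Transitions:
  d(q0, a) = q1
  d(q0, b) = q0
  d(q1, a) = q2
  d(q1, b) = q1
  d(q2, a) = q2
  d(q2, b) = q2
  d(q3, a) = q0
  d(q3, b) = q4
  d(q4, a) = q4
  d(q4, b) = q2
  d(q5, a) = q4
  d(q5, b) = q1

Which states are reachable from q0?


BFS from q0:
  layer 0: {q0}
  layer 1: {q1}
  layer 2: {q2}

{q0, q1, q2}


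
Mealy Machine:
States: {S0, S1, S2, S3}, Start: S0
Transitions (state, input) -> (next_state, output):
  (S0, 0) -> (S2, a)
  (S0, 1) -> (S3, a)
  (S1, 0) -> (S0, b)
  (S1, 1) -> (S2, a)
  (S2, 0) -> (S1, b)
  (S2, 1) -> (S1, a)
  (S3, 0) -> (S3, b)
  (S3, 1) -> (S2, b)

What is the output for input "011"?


Step-by-step:
  (S0, 0) -> (S2, a)
  (S2, 1) -> (S1, a)
  (S1, 1) -> (S2, a)

"aaa"


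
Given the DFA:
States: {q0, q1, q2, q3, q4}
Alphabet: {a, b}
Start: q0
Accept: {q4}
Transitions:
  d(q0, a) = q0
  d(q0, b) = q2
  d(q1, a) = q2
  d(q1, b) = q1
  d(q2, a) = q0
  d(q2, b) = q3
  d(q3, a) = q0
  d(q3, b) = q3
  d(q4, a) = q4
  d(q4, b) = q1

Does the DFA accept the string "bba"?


Trace: q0 -> q2 -> q3 -> q0
Final state: q0
Accept states: {q4}

No, rejected (final state q0 is not an accept state)


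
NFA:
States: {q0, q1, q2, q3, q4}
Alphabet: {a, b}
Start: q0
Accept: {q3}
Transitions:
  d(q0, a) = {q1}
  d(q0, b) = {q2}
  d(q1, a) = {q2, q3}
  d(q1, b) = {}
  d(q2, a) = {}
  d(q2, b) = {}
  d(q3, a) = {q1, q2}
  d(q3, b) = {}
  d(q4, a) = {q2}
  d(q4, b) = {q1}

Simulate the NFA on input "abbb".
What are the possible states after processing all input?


Start: {q0}
  --a--> {q1}
  --b--> {}
  --b--> {}
  --b--> {}

{} (empty set, no valid transitions)


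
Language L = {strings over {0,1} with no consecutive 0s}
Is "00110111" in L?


'00' occurs at index 0

No, "00110111" is not in L


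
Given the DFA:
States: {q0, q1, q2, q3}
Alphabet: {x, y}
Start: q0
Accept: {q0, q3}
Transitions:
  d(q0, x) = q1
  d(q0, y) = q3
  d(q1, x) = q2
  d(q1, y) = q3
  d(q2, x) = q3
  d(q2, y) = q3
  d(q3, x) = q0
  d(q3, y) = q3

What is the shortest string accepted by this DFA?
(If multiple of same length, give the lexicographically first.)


BFS by string length (lex-first path to each state shown):
  len 0: q0<-""
Found accept state at length 0.

"" (empty string)


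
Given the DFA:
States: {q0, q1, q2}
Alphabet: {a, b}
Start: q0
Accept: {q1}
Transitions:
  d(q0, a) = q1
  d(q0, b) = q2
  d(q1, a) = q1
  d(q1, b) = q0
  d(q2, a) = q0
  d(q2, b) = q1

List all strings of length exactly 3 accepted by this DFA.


All strings of length 3: 8 total
Accepted: 4

"aaa", "aba", "baa", "bba"


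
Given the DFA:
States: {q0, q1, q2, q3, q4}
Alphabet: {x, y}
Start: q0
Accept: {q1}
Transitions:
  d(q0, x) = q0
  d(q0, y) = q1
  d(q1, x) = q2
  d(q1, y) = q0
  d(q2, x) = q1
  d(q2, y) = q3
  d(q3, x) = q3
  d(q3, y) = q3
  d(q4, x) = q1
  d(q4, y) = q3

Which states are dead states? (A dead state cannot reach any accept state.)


Forward reachability from each state:
  q0 -> reaches accept state q1 (live)
  q1 -> reaches accept state q1 (live)
  q2 -> reaches accept state q1 (live)
  q3 -> reaches {q3}, no accept state (dead)
  q4 -> reaches accept state q1 (live)

{q3}


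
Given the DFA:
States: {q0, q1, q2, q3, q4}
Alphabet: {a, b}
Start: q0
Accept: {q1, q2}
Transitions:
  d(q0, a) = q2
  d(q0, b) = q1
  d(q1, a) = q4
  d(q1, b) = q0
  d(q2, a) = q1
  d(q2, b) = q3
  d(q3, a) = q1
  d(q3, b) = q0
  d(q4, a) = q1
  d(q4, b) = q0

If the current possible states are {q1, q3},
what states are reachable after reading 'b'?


Apply transition on 'b' from each current state:
  d(q1, b) = q0
  d(q3, b) = q0

{q0}


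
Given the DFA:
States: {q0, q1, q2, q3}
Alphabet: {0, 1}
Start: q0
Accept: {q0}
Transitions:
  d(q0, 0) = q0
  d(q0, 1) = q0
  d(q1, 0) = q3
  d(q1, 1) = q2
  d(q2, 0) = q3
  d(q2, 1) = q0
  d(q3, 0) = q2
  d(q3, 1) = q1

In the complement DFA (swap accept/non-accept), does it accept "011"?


Trace: q0 -> q0 -> q0 -> q0
Final: q0
Original accept: {q0}
Complement: q0 is in original accept

No, complement rejects (original accepts)


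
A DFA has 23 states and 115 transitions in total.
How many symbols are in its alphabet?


Each state has exactly one transition per symbol.
|alphabet| = transitions / states = 115 / 23 = 5

5


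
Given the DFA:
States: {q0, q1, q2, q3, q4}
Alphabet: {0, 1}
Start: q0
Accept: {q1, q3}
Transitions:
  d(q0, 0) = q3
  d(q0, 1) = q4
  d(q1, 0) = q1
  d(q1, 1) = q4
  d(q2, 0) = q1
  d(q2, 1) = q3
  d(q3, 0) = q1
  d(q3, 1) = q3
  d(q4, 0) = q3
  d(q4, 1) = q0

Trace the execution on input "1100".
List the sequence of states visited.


Input: 1100
d(q0, 1) = q4
d(q4, 1) = q0
d(q0, 0) = q3
d(q3, 0) = q1


q0 -> q4 -> q0 -> q3 -> q1


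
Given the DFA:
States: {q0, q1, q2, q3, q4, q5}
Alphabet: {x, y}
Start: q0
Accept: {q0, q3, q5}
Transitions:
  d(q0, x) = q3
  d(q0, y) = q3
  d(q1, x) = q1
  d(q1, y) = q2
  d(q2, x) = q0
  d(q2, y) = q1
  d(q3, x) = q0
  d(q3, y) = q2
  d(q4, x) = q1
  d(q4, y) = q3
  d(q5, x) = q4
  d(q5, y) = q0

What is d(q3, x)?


Looking up transition d(q3, x)

q0


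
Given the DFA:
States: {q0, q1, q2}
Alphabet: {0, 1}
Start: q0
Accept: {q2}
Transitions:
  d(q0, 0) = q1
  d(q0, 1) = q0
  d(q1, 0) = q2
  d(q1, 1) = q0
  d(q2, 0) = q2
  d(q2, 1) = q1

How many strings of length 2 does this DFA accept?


Enumerating all length-2 strings:
  "00" -> q2 [accept]
  "01" -> q0 [reject]
  "10" -> q1 [reject]
  "11" -> q0 [reject]

1 out of 4


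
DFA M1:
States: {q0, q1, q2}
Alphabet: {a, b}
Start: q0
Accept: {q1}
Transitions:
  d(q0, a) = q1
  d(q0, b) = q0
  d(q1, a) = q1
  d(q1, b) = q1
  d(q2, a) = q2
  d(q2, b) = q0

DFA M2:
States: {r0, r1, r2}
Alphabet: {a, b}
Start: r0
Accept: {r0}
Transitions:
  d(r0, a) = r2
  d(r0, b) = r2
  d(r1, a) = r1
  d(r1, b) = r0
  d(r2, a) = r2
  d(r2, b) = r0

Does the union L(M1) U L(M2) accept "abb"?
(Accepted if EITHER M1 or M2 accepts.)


M1: final=q1 accepted=True
M2: final=r2 accepted=False

Yes, union accepts


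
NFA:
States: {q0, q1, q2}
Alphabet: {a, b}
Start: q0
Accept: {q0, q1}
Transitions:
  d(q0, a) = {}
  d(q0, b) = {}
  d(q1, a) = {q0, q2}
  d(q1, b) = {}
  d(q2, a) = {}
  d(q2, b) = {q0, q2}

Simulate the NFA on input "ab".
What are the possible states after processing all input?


Start: {q0}
  --a--> {}
  --b--> {}

{} (empty set, no valid transitions)


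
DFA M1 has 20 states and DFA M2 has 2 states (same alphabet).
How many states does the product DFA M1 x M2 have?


Product construction pairs every M1 state with every M2 state.
20 * 2 = 40

40


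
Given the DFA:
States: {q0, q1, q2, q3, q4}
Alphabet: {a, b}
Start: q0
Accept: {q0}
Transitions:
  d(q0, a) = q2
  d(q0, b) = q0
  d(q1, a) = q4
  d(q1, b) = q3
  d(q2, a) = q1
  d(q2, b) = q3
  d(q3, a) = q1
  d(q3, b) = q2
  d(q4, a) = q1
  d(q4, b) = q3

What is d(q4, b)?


Looking up transition d(q4, b)

q3


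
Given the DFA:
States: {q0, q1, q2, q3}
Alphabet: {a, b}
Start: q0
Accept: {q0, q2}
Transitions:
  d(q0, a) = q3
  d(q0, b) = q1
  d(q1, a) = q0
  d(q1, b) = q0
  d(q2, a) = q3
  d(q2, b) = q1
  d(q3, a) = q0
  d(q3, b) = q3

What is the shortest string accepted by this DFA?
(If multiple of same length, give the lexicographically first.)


BFS by string length (lex-first path to each state shown):
  len 0: q0<-""
Found accept state at length 0.

"" (empty string)


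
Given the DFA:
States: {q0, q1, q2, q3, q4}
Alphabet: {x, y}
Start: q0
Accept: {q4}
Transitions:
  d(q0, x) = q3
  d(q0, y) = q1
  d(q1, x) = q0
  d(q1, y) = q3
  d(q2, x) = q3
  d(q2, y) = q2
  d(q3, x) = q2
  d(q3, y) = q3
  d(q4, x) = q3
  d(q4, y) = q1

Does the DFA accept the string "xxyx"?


Trace: q0 -> q3 -> q2 -> q2 -> q3
Final state: q3
Accept states: {q4}

No, rejected (final state q3 is not an accept state)


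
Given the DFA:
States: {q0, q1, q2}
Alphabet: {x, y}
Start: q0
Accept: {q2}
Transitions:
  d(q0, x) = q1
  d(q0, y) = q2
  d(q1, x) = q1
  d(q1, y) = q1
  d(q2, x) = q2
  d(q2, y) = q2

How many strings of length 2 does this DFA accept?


Enumerating all length-2 strings:
  "xx" -> q1 [reject]
  "xy" -> q1 [reject]
  "yx" -> q2 [accept]
  "yy" -> q2 [accept]

2 out of 4


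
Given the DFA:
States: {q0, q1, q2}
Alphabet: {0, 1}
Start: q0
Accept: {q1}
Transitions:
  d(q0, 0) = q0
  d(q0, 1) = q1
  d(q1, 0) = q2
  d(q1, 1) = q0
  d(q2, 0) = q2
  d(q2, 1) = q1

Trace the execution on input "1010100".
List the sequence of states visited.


Input: 1010100
d(q0, 1) = q1
d(q1, 0) = q2
d(q2, 1) = q1
d(q1, 0) = q2
d(q2, 1) = q1
d(q1, 0) = q2
d(q2, 0) = q2


q0 -> q1 -> q2 -> q1 -> q2 -> q1 -> q2 -> q2


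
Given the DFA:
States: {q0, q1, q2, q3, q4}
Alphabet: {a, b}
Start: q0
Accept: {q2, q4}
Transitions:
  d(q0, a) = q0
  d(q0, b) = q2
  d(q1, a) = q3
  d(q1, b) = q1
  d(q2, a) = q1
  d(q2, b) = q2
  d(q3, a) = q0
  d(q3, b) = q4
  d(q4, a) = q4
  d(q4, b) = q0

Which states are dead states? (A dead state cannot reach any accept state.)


Forward reachability from each state:
  q0 -> reaches accept state q2 (live)
  q1 -> reaches accept state q2 (live)
  q2 -> reaches accept state q2 (live)
  q3 -> reaches accept state q2 (live)
  q4 -> reaches accept state q2 (live)

None (all states can reach an accept state)


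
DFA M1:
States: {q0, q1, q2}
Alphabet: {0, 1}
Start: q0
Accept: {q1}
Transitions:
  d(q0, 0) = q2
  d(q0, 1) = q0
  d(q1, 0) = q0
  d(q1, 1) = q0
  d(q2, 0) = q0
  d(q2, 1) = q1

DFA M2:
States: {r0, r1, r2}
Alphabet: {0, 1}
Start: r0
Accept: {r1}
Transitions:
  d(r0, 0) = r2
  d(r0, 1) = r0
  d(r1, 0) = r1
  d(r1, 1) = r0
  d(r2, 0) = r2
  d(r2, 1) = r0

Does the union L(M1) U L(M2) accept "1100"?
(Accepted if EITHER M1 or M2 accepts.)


M1: final=q0 accepted=False
M2: final=r2 accepted=False

No, union rejects (neither accepts)


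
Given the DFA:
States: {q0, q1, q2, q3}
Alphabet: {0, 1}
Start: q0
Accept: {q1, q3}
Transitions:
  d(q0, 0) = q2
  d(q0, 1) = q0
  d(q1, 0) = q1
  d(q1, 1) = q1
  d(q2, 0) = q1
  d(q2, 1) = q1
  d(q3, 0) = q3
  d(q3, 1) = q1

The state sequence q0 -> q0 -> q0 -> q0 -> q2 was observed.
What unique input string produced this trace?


Trace back each transition to find the symbol:
  q0 --[1]--> q0
  q0 --[1]--> q0
  q0 --[1]--> q0
  q0 --[0]--> q2

"1110"


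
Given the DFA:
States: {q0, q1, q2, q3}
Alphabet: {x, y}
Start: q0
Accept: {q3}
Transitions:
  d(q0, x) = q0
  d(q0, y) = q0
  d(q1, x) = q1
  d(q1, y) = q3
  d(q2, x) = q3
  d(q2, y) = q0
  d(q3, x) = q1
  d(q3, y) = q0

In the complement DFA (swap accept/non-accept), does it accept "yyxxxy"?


Trace: q0 -> q0 -> q0 -> q0 -> q0 -> q0 -> q0
Final: q0
Original accept: {q3}
Complement: q0 is not in original accept

Yes, complement accepts (original rejects)


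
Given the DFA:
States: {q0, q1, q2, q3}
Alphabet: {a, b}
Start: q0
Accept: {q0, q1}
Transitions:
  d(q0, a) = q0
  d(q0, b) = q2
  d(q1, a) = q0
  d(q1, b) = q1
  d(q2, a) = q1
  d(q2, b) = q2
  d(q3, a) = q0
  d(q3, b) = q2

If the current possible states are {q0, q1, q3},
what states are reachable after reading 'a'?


Apply transition on 'a' from each current state:
  d(q0, a) = q0
  d(q1, a) = q0
  d(q3, a) = q0

{q0}


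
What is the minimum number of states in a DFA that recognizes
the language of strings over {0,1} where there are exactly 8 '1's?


States: count = 0, 1, ..., 8 (that's 9 states), plus a dead state for count > 8.
Total: 9 + 1 = 10. Accept = count-8 state.

10


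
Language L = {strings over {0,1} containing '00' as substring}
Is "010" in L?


'00' does not occur

No, "010" is not in L


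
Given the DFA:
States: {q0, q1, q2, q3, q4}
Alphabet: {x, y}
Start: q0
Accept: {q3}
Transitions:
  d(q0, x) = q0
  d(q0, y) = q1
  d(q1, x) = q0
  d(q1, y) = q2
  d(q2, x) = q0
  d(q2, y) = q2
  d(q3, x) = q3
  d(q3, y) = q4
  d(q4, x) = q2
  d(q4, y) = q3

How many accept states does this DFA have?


Accept states listed: {q3}
Counting: q3(1)

1


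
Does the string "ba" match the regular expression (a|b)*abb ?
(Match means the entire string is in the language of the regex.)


|string| = 2; first = 'b'; last = 'a'

No, "ba" does not match (a|b)*abb


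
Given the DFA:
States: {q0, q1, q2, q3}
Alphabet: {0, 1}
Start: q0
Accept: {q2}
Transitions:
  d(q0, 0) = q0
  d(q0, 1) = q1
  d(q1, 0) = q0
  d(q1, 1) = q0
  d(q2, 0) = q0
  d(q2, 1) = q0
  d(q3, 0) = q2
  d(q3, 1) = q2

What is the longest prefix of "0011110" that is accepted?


Run the DFA, marking each prefix where the state is accepting:
  "" -> q0 [reject]
  "0" -> q0 [reject]
  "00" -> q0 [reject]
  "001" -> q1 [reject]
  "0011" -> q0 [reject]
  "00111" -> q1 [reject]
  "001111" -> q0 [reject]
  "0011110" -> q0 [reject]

No prefix is accepted


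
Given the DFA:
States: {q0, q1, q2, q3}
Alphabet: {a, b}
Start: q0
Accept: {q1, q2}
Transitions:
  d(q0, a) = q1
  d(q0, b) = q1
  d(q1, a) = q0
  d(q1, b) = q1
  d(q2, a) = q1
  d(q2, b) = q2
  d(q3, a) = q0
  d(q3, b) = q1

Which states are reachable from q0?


BFS from q0:
  layer 0: {q0}
  layer 1: {q1}

{q0, q1}


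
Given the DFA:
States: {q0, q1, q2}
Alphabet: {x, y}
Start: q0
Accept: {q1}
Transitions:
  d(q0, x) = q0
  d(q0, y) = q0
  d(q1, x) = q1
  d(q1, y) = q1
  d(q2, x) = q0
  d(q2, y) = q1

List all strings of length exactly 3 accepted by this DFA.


All strings of length 3: 8 total
Accepted: 0

None


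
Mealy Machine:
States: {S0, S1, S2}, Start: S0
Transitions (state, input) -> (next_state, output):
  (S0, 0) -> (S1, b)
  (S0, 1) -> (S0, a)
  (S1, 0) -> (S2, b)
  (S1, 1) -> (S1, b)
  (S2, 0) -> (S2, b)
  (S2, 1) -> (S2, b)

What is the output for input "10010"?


Step-by-step:
  (S0, 1) -> (S0, a)
  (S0, 0) -> (S1, b)
  (S1, 0) -> (S2, b)
  (S2, 1) -> (S2, b)
  (S2, 0) -> (S2, b)

"abbbb"


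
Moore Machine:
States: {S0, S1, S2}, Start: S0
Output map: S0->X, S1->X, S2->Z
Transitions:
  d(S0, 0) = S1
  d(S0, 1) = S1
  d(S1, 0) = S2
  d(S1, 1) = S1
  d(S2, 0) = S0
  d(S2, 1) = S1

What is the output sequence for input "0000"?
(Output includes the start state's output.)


Start: S0 (output X)
  --0--> S1 (output X)
  --0--> S2 (output Z)
  --0--> S0 (output X)
  --0--> S1 (output X)

"XXZXX"


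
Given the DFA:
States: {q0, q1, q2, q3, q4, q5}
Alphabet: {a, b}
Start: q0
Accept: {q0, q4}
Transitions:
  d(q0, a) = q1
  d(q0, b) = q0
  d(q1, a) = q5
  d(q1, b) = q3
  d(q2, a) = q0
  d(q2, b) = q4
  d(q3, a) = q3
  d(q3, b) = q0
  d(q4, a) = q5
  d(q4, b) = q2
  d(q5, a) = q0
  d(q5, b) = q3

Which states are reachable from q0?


BFS from q0:
  layer 0: {q0}
  layer 1: {q1}
  layer 2: {q3, q5}

{q0, q1, q3, q5}


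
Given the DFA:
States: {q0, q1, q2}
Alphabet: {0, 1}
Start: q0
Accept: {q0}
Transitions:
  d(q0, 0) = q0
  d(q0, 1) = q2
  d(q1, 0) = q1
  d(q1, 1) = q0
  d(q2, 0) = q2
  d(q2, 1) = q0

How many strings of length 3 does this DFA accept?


Enumerating all length-3 strings:
  "000" -> q0 [accept]
  "001" -> q2 [reject]
  "010" -> q2 [reject]
  "011" -> q0 [accept]
  "100" -> q2 [reject]
  "101" -> q0 [accept]
  "110" -> q0 [accept]
  "111" -> q2 [reject]

4 out of 8


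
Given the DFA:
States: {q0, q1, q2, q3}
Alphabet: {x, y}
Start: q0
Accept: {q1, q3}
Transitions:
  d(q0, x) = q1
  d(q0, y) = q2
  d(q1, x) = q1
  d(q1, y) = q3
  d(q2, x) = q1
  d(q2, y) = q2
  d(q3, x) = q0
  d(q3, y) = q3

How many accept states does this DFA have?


Accept states listed: {q1, q3}
Counting: q1(1) q3(2)

2


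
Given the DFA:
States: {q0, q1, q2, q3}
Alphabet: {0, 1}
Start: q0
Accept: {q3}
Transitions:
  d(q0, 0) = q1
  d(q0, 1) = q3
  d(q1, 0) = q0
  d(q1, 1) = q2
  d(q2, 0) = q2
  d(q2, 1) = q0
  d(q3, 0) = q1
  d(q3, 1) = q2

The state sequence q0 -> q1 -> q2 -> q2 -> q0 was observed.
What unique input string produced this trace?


Trace back each transition to find the symbol:
  q0 --[0]--> q1
  q1 --[1]--> q2
  q2 --[0]--> q2
  q2 --[1]--> q0

"0101"


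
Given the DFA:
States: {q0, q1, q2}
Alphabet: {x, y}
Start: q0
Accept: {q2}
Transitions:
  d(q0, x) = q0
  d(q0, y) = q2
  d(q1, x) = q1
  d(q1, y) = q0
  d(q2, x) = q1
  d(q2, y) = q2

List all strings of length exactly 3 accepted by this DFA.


All strings of length 3: 8 total
Accepted: 3

"xxy", "xyy", "yyy"


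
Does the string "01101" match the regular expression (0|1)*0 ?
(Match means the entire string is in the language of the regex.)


|string| = 5; first = '0'; last = '1'

No, "01101" does not match (0|1)*0


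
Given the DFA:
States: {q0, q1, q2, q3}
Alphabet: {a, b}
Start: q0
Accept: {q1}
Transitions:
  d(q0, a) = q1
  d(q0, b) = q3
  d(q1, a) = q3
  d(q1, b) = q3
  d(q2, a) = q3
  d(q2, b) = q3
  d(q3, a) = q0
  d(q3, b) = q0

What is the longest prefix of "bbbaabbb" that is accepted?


Run the DFA, marking each prefix where the state is accepting:
  "" -> q0 [reject]
  "b" -> q3 [reject]
  "bb" -> q0 [reject]
  "bbb" -> q3 [reject]
  "bbba" -> q0 [reject]
  "bbbaa" -> q1 [accept]
  "bbbaab" -> q3 [reject]
  "bbbaabb" -> q0 [reject]
  "bbbaabbb" -> q3 [reject]

"bbbaa"


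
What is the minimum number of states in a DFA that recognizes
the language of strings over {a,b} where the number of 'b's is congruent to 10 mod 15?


States track (count of 'b') mod 15.
Need 15 states: one per remainder 0..14; accept = remainder 10.

15


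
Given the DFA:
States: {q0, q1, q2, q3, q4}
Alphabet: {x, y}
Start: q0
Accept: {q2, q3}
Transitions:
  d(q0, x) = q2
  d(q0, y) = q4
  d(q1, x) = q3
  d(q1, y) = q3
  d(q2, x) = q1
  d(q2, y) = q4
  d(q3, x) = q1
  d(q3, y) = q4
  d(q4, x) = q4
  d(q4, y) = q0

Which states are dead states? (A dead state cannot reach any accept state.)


Forward reachability from each state:
  q0 -> reaches accept state q2 (live)
  q1 -> reaches accept state q2 (live)
  q2 -> reaches accept state q2 (live)
  q3 -> reaches accept state q2 (live)
  q4 -> reaches accept state q2 (live)

None (all states can reach an accept state)


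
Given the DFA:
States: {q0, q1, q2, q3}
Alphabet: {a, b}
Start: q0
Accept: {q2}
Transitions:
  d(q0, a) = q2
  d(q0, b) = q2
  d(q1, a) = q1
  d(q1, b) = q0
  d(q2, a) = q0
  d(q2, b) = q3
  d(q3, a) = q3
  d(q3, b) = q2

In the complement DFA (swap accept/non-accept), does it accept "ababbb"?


Trace: q0 -> q2 -> q3 -> q3 -> q2 -> q3 -> q2
Final: q2
Original accept: {q2}
Complement: q2 is in original accept

No, complement rejects (original accepts)


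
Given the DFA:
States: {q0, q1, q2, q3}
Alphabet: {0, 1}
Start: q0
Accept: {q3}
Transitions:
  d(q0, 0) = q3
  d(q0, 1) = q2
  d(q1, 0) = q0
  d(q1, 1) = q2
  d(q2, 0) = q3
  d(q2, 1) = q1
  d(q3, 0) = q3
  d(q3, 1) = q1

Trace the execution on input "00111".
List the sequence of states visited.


Input: 00111
d(q0, 0) = q3
d(q3, 0) = q3
d(q3, 1) = q1
d(q1, 1) = q2
d(q2, 1) = q1


q0 -> q3 -> q3 -> q1 -> q2 -> q1


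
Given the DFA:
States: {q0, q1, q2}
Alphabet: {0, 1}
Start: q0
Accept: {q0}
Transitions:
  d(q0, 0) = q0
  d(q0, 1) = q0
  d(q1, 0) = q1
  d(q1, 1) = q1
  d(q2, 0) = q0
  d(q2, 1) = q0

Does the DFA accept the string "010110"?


Trace: q0 -> q0 -> q0 -> q0 -> q0 -> q0 -> q0
Final state: q0
Accept states: {q0}

Yes, accepted (final state q0 is an accept state)


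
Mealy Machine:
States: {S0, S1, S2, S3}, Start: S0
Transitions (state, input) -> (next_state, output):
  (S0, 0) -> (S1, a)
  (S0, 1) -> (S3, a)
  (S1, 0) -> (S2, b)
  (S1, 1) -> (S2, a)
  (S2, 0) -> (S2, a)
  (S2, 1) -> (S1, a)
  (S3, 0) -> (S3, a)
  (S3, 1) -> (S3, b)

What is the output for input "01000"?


Step-by-step:
  (S0, 0) -> (S1, a)
  (S1, 1) -> (S2, a)
  (S2, 0) -> (S2, a)
  (S2, 0) -> (S2, a)
  (S2, 0) -> (S2, a)

"aaaaa"


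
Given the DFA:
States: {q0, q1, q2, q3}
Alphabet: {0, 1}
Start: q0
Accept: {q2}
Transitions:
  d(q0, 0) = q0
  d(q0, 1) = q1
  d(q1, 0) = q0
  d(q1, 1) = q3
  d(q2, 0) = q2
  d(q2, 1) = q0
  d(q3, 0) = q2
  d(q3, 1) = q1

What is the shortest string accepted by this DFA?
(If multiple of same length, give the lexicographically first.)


BFS by string length (lex-first path to each state shown):
  len 0: q0<-""
  len 1: q0<-"0", q1<-"1"
  len 2: q0<-"00", q1<-"01", q3<-"11"
  len 3: q0<-"000", q1<-"001", q2<-"110", q3<-"011"
Found accept state at length 3.

"110"


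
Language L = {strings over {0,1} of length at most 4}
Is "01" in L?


length = 2

Yes, "01" is in L


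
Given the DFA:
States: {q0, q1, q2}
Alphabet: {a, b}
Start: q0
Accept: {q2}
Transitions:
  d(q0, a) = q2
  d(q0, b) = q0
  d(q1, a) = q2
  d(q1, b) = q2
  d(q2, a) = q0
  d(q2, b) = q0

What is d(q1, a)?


Looking up transition d(q1, a)

q2


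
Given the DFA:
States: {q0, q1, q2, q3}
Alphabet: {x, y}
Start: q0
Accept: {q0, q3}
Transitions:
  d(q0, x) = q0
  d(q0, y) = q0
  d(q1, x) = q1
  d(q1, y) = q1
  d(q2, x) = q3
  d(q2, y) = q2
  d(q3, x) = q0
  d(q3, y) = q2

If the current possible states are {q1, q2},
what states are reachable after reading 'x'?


Apply transition on 'x' from each current state:
  d(q1, x) = q1
  d(q2, x) = q3

{q1, q3}


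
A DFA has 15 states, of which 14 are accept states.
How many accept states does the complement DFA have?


Complement swaps accept and non-accept states.
15 - 14 = 1

1


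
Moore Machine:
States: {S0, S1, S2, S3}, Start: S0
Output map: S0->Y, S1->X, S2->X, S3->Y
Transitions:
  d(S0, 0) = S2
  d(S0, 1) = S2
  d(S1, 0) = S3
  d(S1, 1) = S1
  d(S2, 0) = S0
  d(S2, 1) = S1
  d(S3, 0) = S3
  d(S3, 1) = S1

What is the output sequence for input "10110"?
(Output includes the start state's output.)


Start: S0 (output Y)
  --1--> S2 (output X)
  --0--> S0 (output Y)
  --1--> S2 (output X)
  --1--> S1 (output X)
  --0--> S3 (output Y)

"YXYXXY"


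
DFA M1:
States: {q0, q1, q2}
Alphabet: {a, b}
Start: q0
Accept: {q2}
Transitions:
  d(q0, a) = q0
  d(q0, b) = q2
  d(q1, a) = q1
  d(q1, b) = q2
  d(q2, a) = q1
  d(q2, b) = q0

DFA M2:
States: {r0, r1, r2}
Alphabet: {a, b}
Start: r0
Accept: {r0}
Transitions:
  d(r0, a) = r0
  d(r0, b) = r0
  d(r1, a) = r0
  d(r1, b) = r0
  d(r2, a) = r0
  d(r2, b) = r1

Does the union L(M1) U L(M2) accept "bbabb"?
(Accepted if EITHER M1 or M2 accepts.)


M1: final=q0 accepted=False
M2: final=r0 accepted=True

Yes, union accepts


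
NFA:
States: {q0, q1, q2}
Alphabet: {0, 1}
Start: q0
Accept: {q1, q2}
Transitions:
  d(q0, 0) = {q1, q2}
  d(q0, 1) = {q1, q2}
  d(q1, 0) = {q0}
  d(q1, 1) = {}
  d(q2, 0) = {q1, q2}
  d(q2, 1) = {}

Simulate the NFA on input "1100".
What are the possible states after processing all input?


Start: {q0}
  --1--> {q1, q2}
  --1--> {}
  --0--> {}
  --0--> {}

{} (empty set, no valid transitions)


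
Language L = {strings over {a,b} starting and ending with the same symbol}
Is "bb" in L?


first = 'b', last = 'b'

Yes, "bb" is in L


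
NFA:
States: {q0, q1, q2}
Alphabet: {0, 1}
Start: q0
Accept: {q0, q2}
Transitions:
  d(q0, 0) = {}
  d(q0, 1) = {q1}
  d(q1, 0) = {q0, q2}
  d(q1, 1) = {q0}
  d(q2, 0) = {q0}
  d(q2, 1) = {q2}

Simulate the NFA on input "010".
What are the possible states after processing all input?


Start: {q0}
  --0--> {}
  --1--> {}
  --0--> {}

{} (empty set, no valid transitions)


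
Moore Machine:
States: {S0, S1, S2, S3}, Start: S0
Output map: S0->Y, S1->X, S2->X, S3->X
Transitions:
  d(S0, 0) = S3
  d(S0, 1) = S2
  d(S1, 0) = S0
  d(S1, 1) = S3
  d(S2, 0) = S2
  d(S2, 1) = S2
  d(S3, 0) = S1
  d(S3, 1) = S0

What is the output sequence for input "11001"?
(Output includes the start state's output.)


Start: S0 (output Y)
  --1--> S2 (output X)
  --1--> S2 (output X)
  --0--> S2 (output X)
  --0--> S2 (output X)
  --1--> S2 (output X)

"YXXXXX"


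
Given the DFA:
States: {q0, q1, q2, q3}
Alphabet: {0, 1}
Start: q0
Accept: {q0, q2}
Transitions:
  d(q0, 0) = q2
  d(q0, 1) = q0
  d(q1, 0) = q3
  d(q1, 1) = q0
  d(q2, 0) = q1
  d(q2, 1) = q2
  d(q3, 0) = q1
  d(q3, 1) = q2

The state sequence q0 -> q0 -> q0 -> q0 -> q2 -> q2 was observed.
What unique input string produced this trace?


Trace back each transition to find the symbol:
  q0 --[1]--> q0
  q0 --[1]--> q0
  q0 --[1]--> q0
  q0 --[0]--> q2
  q2 --[1]--> q2

"11101"


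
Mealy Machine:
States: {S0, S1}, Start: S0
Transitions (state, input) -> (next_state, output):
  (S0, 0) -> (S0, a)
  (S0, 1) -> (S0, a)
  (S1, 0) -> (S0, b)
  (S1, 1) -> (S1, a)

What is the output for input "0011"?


Step-by-step:
  (S0, 0) -> (S0, a)
  (S0, 0) -> (S0, a)
  (S0, 1) -> (S0, a)
  (S0, 1) -> (S0, a)

"aaaa"


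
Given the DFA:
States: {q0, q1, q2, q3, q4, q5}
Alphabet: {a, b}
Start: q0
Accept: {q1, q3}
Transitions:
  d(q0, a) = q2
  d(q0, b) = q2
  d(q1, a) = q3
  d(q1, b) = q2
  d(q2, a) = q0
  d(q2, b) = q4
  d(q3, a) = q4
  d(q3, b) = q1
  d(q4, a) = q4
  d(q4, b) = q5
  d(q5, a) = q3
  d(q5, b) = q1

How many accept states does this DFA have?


Accept states listed: {q1, q3}
Counting: q1(1) q3(2)

2


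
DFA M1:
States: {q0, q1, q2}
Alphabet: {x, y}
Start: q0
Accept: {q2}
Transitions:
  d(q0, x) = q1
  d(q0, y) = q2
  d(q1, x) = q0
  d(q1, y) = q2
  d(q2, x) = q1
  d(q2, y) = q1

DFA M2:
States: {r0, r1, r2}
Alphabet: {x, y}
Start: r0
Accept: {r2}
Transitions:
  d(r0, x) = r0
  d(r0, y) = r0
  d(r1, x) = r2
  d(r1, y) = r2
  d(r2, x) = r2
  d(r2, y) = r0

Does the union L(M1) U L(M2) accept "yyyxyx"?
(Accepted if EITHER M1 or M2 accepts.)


M1: final=q1 accepted=False
M2: final=r0 accepted=False

No, union rejects (neither accepts)


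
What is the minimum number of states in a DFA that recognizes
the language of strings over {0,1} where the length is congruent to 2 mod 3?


States track (length) mod 3.
Need 3 states: one per remainder 0..2; accept = remainder 2.

3


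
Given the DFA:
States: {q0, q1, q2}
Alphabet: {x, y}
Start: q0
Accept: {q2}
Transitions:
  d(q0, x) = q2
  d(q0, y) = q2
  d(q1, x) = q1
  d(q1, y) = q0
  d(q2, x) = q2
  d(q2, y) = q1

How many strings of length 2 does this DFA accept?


Enumerating all length-2 strings:
  "xx" -> q2 [accept]
  "xy" -> q1 [reject]
  "yx" -> q2 [accept]
  "yy" -> q1 [reject]

2 out of 4


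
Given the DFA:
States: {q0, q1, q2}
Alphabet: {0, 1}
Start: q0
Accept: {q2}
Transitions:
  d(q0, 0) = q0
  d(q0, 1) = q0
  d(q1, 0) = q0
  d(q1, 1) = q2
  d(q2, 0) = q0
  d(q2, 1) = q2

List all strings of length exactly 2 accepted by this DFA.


All strings of length 2: 4 total
Accepted: 0

None


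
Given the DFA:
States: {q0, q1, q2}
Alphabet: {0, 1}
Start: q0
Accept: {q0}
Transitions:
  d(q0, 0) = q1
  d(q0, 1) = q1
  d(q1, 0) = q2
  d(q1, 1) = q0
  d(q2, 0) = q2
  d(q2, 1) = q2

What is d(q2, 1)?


Looking up transition d(q2, 1)

q2


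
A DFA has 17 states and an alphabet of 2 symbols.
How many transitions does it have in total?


Each state has exactly one transition per symbol.
17 * 2 = 34

34


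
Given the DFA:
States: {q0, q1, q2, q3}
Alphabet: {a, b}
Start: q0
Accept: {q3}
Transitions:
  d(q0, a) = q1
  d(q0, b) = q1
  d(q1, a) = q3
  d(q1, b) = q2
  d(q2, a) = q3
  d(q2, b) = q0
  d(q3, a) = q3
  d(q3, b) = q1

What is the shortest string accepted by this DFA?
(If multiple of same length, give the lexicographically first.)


BFS by string length (lex-first path to each state shown):
  len 0: q0<-""
  len 1: q1<-"a"
  len 2: q2<-"ab", q3<-"aa"
Found accept state at length 2.

"aa"


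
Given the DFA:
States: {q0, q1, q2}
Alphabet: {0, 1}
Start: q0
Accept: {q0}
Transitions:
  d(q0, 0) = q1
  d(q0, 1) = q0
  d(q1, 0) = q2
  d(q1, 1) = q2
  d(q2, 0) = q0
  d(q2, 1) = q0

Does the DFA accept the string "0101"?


Trace: q0 -> q1 -> q2 -> q0 -> q0
Final state: q0
Accept states: {q0}

Yes, accepted (final state q0 is an accept state)


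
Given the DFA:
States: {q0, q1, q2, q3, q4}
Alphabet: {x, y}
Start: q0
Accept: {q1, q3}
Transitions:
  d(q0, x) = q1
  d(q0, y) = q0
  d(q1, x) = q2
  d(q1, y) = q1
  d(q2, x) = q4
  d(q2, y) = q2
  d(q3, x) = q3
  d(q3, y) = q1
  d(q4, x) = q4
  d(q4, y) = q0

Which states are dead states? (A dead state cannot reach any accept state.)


Forward reachability from each state:
  q0 -> reaches accept state q1 (live)
  q1 -> reaches accept state q1 (live)
  q2 -> reaches accept state q1 (live)
  q3 -> reaches accept state q1 (live)
  q4 -> reaches accept state q1 (live)

None (all states can reach an accept state)


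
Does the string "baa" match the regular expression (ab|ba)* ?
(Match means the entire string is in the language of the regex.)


|string| = 3; first = 'b'; last = 'a'

No, "baa" does not match (ab|ba)*


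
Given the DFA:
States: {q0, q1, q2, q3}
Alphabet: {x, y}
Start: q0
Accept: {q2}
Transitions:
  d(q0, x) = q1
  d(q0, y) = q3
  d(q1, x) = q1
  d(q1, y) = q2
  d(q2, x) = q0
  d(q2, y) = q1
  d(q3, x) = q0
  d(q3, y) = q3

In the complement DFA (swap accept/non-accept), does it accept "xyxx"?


Trace: q0 -> q1 -> q2 -> q0 -> q1
Final: q1
Original accept: {q2}
Complement: q1 is not in original accept

Yes, complement accepts (original rejects)


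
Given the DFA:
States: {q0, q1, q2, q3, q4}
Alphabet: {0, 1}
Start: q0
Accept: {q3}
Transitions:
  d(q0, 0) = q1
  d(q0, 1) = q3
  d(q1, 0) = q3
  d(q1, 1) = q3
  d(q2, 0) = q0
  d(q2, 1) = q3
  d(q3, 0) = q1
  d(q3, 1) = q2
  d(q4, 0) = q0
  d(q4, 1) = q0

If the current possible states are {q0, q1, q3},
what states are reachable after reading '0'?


Apply transition on '0' from each current state:
  d(q0, 0) = q1
  d(q1, 0) = q3
  d(q3, 0) = q1

{q1, q3}


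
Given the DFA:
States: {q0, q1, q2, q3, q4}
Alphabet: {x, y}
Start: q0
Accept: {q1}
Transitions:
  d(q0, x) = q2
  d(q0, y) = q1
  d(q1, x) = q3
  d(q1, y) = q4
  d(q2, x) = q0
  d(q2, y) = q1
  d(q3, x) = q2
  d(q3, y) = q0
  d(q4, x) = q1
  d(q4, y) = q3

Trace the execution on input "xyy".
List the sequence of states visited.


Input: xyy
d(q0, x) = q2
d(q2, y) = q1
d(q1, y) = q4


q0 -> q2 -> q1 -> q4


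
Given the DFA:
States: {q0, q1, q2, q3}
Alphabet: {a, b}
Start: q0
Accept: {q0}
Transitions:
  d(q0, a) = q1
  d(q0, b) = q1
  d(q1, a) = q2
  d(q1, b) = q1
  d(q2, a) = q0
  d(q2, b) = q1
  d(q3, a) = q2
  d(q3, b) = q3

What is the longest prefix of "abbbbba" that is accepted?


Run the DFA, marking each prefix where the state is accepting:
  "" -> q0 [accept]
  "a" -> q1 [reject]
  "ab" -> q1 [reject]
  "abb" -> q1 [reject]
  "abbb" -> q1 [reject]
  "abbbb" -> q1 [reject]
  "abbbbb" -> q1 [reject]
  "abbbbba" -> q2 [reject]

""


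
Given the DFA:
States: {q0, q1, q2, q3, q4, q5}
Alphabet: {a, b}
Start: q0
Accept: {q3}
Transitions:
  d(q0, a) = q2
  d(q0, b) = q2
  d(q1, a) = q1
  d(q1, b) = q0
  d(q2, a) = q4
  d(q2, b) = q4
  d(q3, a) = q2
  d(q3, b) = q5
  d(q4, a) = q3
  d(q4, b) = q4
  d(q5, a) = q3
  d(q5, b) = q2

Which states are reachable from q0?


BFS from q0:
  layer 0: {q0}
  layer 1: {q2}
  layer 2: {q4}
  layer 3: {q3}
  layer 4: {q5}

{q0, q2, q3, q4, q5}
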